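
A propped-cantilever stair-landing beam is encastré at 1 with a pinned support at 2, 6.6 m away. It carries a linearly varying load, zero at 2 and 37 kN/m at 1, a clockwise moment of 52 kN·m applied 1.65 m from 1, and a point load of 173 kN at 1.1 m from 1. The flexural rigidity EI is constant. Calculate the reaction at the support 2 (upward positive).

R_2 = 36.4 kN

Choose R_2 as the redundant. The primary structure is the cantilever fixed at 1.
Deflection at 2 on the released cantilever, summing each load's contribution:
  triangular load, peak 37 at the fixed end: w₀L⁴/(30EI) = 2340/EI
  clockwise couple 52 at a = 1.65: M₀a(2L − a)/(2EI) = 495.5/EI
  point load 173 at a = 1.1: Pa²(3L − a)/(6EI) = 652.4/EI
  δ_0 = 3488/EI
Tip deflection under a unit load at 2: L³/(3EI) = 95.83/EI.
The prop prevents deflection at 2: R_2 = δ_0/δ_{22} = 3488/95.83 = 36.4 kN.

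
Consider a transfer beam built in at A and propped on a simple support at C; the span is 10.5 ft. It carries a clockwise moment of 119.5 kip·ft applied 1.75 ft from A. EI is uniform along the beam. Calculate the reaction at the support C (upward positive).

R_C = 5.216 kip

Remove the prop at C; the released (primary) structure is a cantilever built in at A.
Primary-structure tip deflection at C by superposition:
  clockwise couple 119.5 at a = 1.75: M₀a(2L − a)/(2EI) = 2013/EI
Flexibility coefficient — unit upward force at C: δ_{CC} = L³/(3EI) = 385.9/EI.
The prop prevents deflection at C: R_C = δ_0/δ_{CC} = 2013/385.9 = 5.216 kip.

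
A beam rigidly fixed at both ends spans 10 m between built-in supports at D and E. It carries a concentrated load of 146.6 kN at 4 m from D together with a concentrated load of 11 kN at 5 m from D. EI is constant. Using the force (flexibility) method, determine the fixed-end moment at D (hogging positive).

Release both end moments; the primary structure is a simply-supported span DE with redundants M_D and M_E.
On the primary (simply-supported) span, the end slopes from the loading are:
  at D: point load 146.6 at a = 4: Pab(L + b)/(6LEI) = 938.2/EI
  at E: point load 146.6 at a = 4: Pab(L + a)/(6LEI) = 821/EI
  at D: point load 11 at a = 5: Pab(L + b)/(6LEI) = 68.75/EI
  at E: point load 11 at a = 5: Pab(L + a)/(6LEI) = 68.75/EI
  θ_D0 = 1007/EI,  θ_E0 = 889.7/EI
Flexibility coefficients: a unit moment at one end gives L/(3EI) there and L/(6EI) at the far end, so f₁₁ = f₂₂ = 3.333/EI and f₁₂ = f₂₁ = 1.667/EI.
Compatibility — zero rotation at each built-in end:
  3.333 M_D + 1.667 M_E = 1007
  1.667 M_D + 3.333 M_E = 889.7
Solving the pair gives M_D = 224.9 kN·m and M_E = 154.5 kN·m (hogging).

M_D = 224.9 kN·m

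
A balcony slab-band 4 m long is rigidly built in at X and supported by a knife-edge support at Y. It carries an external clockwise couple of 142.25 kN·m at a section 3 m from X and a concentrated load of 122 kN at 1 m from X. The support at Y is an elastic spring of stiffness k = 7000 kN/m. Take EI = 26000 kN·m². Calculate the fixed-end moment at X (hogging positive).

Choose R_Y as the redundant. The primary structure is the cantilever fixed at X.
Free-end deflection of the primary structure under the applied loading (downward +):
  clockwise couple 142.25 at a = 3: M₀a(2L − a)/(2EI) = 1067/EI
  point load 122 at a = 1: Pa²(3L − a)/(6EI) = 223.7/EI
  δ_0 = 1291/EI
Flexibility coefficient — unit upward force at Y: δ_{YY} = L³/(3EI) = 21.33/EI.
With EI = 26000 kN·m²: δ_0 = 0.049636 m and δ_{YY} = 0.000821 m/kN.
Compatibility — the spring shortens by R_Y/k under the reaction it provides: δ_0 − R_Y·δ_{YY} = R_Y/k. With 1/k = 0.000143 m/kN, R_Y = δ_0 / (δ_{YY} + 1/k) = 0.049636 / (0.000821 + 0.000143) = 51.52 kN.
Moment equilibrium about X: M_X = Σ(load moments about X) − R_Y·L = 264.2 − 51.52×4 = 58.16 kN·m.

M_X = 58.16 kN·m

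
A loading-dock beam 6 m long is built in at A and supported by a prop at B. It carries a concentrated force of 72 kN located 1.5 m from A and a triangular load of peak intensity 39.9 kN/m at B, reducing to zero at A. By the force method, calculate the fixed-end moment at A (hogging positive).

Choose R_B as the redundant. The primary structure is the cantilever fixed at A.
Downward deflection at the released point B due to the loads:
  point load 72 at a = 1.5: Pa²(3L − a)/(6EI) = 445.5/EI
  triangular load, peak 39.9 at the free end: 11w₀L⁴/(120EI) = 4740/EI
  δ_0 = 5186/EI
Flexibility coefficient — unit upward force at B: δ_{BB} = L³/(3EI) = 72/EI.
Compatibility at B: δ_0 − R_B·δ_{BB} = 0, so R_B = 5186/72 = 72.02 kN.
Moment equilibrium about A: M_A = Σ(load moments about A) − R_B·L = 586.8 − 72.02×6 = 154.7 kN·m.

M_A = 154.7 kN·m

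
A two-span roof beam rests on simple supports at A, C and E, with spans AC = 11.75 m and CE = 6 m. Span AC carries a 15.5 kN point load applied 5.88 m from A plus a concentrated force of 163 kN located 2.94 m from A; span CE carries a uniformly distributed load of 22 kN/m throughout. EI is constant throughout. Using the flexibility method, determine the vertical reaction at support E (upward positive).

Take M_C as the redundant. Released structure: two simple spans AC and CE with a hinge at C.
Discontinuity in slope at C on the released structure — sum the simple-span end rotations:
  span AC: point load 15.5 at a = 5.88: Pab(L + a)/(6LEI) = 133.8/EI
  span AC: point load 163 at a = 2.94: Pab(L + a)/(6LEI) = 879.7/EI
  span CE: UDL 22: wL³/(24EI) = 198/EI
  relative rotation θ_0 = (1014 + 198)/EI = 1212/EI
A unit hogging moment at C produces rotation L₁/(3EI) + L₂/(3EI) = 5.917/EI.
Slope continuity at C: θ_0 = M_C·5.917/EI, so M_C = 1212/5.917 = 204.8 kN·m (hogging).
Span CE, ΣM about E: R_C^{CE}·6 = 396 + 204.8, so R_C^{CE} = 100.1 kN and R_E = 132 − 100.1 = 31.87 kN.

R_E = 31.87 kN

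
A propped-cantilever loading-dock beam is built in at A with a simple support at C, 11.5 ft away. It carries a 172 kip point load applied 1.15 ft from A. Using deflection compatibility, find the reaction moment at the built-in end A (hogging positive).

M_A = 169.1 kip·ft

Take the reaction at C as the redundant and release it; the primary structure is a cantilever fixed at A.
Free-end deflection of the primary structure under the applied loading (downward +):
  point load 172 at a = 1.15: Pa²(3L − a)/(6EI) = 1264/EI
Flexibility coefficient — unit upward force at C: δ_{CC} = L³/(3EI) = 507/EI.
The prop prevents deflection at C: R_C = δ_0/δ_{CC} = 1264/507 = 2.494 kip.
Moment equilibrium about A: M_A = Σ(load moments about A) − R_C·L = 197.8 − 2.494×11.5 = 169.1 kip·ft.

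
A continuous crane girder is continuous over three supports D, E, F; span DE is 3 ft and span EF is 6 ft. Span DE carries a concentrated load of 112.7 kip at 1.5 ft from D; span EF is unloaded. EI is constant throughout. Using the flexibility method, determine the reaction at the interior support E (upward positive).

Take M_E as the redundant. Released structure: two simple spans DE and EF with a hinge at E.
End slopes at the hinge E, treating each span as simply supported:
  span DE: point load 112.7 at a = 1.5: Pab(L + a)/(6LEI) = 63.39/EI
  relative rotation θ_0 = (63.39 + 0)/EI = 63.39/EI
A unit hogging moment at E produces rotation L₁/(3EI) + L₂/(3EI) = 3/EI.
Slope continuity at E: θ_0 = M_E·3/EI, so M_E = 63.39/3 = 21.13 kip·ft (hogging).
Span DE, ΣM about D with M_E applied at E: R_E^{DE}·3 = 169.1 + 21.13, so R_E^{DE} = 63.39 kip and R_D = 112.7 − 63.39 = 49.31 kip.
Span EF, ΣM about F: R_E^{EF}·6 = 0 + 21.13, so R_E^{EF} = 3.522 kip and R_F = 0 − 3.522 = -3.522 kip.
R_E = 63.39 + 3.522 = 66.92 kip.

R_E = 66.92 kip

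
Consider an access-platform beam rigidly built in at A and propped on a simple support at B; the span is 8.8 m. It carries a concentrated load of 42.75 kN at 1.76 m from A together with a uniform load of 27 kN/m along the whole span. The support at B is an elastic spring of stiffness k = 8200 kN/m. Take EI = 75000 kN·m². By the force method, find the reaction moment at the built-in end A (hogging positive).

M_A = 346.7 kN·m

Remove the prop at B; the released (primary) structure is a cantilever built in at A.
Deflection at B on the released cantilever, summing each load's contribution:
  point load 42.75 at a = 1.76: Pa²(3L − a)/(6EI) = 543.8/EI
  UDL 27: wL⁴/(8EI) = 20240/EI
  δ_0 = 20784/EI
Flexibility coefficient — unit upward force at B: δ_{BB} = L³/(3EI) = 227.2/EI.
With EI = 75000 kN·m²: δ_0 = 0.27711 m and δ_{BB} = 0.003029 m/kN.
Compatibility — the spring shortens by R_B/k under the reaction it provides: δ_0 − R_B·δ_{BB} = R_B/k. With 1/k = 0.000122 m/kN, R_B = δ_0 / (δ_{BB} + 1/k) = 0.27711 / (0.003029 + 0.000122) = 87.95 kN.
Moment equilibrium about A: M_A = Σ(load moments about A) − R_B·L = 1121 − 87.95×8.8 = 346.7 kN·m.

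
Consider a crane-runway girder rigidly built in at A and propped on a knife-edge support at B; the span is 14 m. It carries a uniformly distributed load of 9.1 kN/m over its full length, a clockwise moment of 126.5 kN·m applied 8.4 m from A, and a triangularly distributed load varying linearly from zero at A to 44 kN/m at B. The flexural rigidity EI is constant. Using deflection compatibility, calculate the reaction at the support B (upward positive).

Choose R_B as the redundant. The primary structure is the cantilever fixed at A.
Primary-structure tip deflection at B by superposition:
  UDL 9.1: wL⁴/(8EI) = 43698/EI
  clockwise couple 126.5 at a = 8.4: M₀a(2L − a)/(2EI) = 10413/EI
  triangular load, peak 44 at the free end: 11w₀L⁴/(120EI) = 154945/EI
  δ_0 = 209056/EI
Flexibility coefficient — unit upward force at B: δ_{BB} = L³/(3EI) = 914.7/EI.
Compatibility at B: δ_0 − R_B·δ_{BB} = 0, so R_B = 209056/914.7 = 228.6 kN.

R_B = 228.6 kN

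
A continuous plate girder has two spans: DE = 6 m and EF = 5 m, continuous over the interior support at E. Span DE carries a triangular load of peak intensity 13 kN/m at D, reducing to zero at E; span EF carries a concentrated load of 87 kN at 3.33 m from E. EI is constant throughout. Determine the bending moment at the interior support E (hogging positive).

M_E = 44.23 kN·m

Insert a hinge at E; M_E is the redundant, and each span becomes simply supported.
Discontinuity in slope at E on the released structure — sum the simple-span end rotations:
  span DE: triangular load, peak 13: 7w₀L³/(360EI) = 54.6/EI
  span EF: point load 87 at a = 3.33: Pab(L + b)/(6LEI) = 107.6/EI
  relative rotation θ_0 = (54.6 + 107.6)/EI = 162.2/EI
A unit hogging moment at E produces rotation L₁/(3EI) + L₂/(3EI) = 3.667/EI.
Compatibility: M_E·(L₁+L₂)/(3EI) = θ_0, giving M_E = 44.23 kN·m (hogging).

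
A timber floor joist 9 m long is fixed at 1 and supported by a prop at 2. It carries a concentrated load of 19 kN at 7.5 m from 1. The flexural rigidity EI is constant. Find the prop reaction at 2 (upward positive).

Choose R_2 as the redundant. The primary structure is the cantilever fixed at 1.
Downward deflection at the released point 2 due to the loads:
  point load 19 at a = 7.5: Pa²(3L − a)/(6EI) = 3473/EI
Tip deflection under a unit load at 2: L³/(3EI) = 243/EI.
The prop prevents deflection at 2: R_2 = δ_0/δ_{22} = 3473/243 = 14.29 kN.

R_2 = 14.29 kN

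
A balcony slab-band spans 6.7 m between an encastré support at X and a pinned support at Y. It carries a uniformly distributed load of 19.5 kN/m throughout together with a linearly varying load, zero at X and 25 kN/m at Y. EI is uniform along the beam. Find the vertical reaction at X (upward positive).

R_X = 119.3 kN

Release the roller at Y. Primary structure: cantilever fixed at X.
Free-end deflection of the primary structure under the applied loading (downward +):
  UDL 19.5: wL⁴/(8EI) = 4912/EI
  triangular load, peak 25 at the free end: 11w₀L⁴/(120EI) = 4618/EI
  δ_0 = 9530/EI
Tip deflection under a unit load at Y: L³/(3EI) = 100.3/EI.
The prop prevents deflection at Y: R_Y = δ_0/δ_{YY} = 9530/100.3 = 95.06 kN.
Vertical equilibrium: R_X = ΣP − R_Y = 214.4 − 95.06 = 119.3 kN.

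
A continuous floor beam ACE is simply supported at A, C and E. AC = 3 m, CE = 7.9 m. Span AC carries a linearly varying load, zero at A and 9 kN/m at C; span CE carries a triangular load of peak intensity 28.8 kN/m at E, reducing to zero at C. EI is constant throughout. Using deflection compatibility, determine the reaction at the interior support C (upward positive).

R_C = 82.55 kN

Insert a hinge at C; M_C is the redundant, and each span becomes simply supported.
End slopes at the hinge C, treating each span as simply supported:
  span AC: triangular load, peak 9: w₀L³/(45EI) = 5.4/EI
  span CE: triangular load, peak 28.8: 7w₀L³/(360EI) = 276.1/EI
  relative rotation θ_0 = (5.4 + 276.1)/EI = 281.5/EI
A unit hogging moment at C produces rotation L₁/(3EI) + L₂/(3EI) = 3.633/EI.
Slope continuity at C: θ_0 = M_C·3.633/EI, so M_C = 281.5/3.633 = 77.48 kN·m (hogging).
Span AC, ΣM about A with M_C applied at C: R_C^{AC}·3 = 27 + 77.48, so R_C^{AC} = 34.83 kN and R_A = 13.5 − 34.83 = -21.33 kN.
Span CE, ΣM about E: R_C^{CE}·7.9 = 299.6 + 77.48, so R_C^{CE} = 47.73 kN and R_E = 113.8 − 47.73 = 66.03 kN.
R_C = 34.83 + 47.73 = 82.55 kN.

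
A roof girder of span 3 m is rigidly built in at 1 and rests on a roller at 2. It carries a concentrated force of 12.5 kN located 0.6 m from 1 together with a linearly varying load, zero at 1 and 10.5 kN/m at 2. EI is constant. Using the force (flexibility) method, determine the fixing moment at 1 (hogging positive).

Choose R_2 as the redundant. The primary structure is the cantilever fixed at 1.
Deflection at 2 on the released cantilever, summing each load's contribution:
  point load 12.5 at a = 0.6: Pa²(3L − a)/(6EI) = 6.3/EI
  triangular load, peak 10.5 at the free end: 11w₀L⁴/(120EI) = 77.96/EI
  δ_0 = 84.26/EI
Flexibility coefficient — unit upward force at 2: δ_{22} = L³/(3EI) = 9/EI.
The prop prevents deflection at 2: R_2 = δ_0/δ_{22} = 84.26/9 = 9.363 kN.
Moment equilibrium about 1: M_1 = Σ(load moments about 1) − R_2·L = 39 − 9.363×3 = 10.91 kN·m.

M_1 = 10.91 kN·m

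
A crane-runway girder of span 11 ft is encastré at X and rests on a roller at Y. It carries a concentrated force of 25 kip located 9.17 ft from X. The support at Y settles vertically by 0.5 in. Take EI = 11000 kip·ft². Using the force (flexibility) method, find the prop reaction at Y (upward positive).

Release the roller at Y. Primary structure: cantilever fixed at X.
Primary-structure tip deflection at Y by superposition:
  point load 25 at a = 9.17: Pa²(3L − a)/(6EI) = 8349/EI
Tip deflection under a unit load at Y: L³/(3EI) = 443.7/EI.
With EI = 11000 kip·ft²: δ_0 = 0.75903 ft and δ_{YY} = 0.040333 ft/kip.
Compatibility — the beam at Y must follow the support down by 0.04167 ft: δ_0 − R_Y·δ_{YY} = 0.04167, so R_Y = (0.75903 − 0.04167)/0.040333 = 17.79 kip.

R_Y = 17.79 kip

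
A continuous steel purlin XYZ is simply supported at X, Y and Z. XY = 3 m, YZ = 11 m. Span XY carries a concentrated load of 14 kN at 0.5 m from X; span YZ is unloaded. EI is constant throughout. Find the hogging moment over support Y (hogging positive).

M_Y = 0.7292 kN·m

Release continuity at Y by inserting a hinge; the redundant is the internal moment M_Y. The primary structure is two simply-supported spans XY and YZ.
Discontinuity in slope at Y on the released structure — sum the simple-span end rotations:
  span XY: point load 14 at a = 0.5: Pab(L + a)/(6LEI) = 3.403/EI
  relative rotation θ_0 = (3.403 + 0)/EI = 3.403/EI
A unit hogging moment at Y produces rotation L₁/(3EI) + L₂/(3EI) = 4.667/EI.
Compatibility: M_Y·(L₁+L₂)/(3EI) = θ_0, giving M_Y = 0.7292 kN·m (hogging).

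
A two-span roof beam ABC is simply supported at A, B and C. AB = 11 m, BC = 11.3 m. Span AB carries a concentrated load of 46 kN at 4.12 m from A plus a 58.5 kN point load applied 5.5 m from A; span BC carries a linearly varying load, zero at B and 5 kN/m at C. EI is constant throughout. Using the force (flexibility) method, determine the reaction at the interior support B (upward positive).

R_B = 77.17 kN

Release continuity at B by inserting a hinge; the redundant is the internal moment M_B. The primary structure is two simply-supported spans AB and BC.
Discontinuity in slope at B on the released structure — sum the simple-span end rotations:
  span AB: point load 46 at a = 4.12: Pab(L + a)/(6LEI) = 298.7/EI
  span AB: point load 58.5 at a = 5.5: Pab(L + a)/(6LEI) = 442.4/EI
  span BC: triangular load, peak 5: 7w₀L³/(360EI) = 140.3/EI
  relative rotation θ_0 = (741.1 + 140.3)/EI = 881.4/EI
A unit hogging moment at B produces rotation L₁/(3EI) + L₂/(3EI) = 7.433/EI.
Compatibility: M_B·(L₁+L₂)/(3EI) = θ_0, giving M_B = 118.6 kN·m (hogging).
Span AB, ΣM about A with M_B applied at B: R_B^{AB}·11 = 511.3 + 118.6, so R_B^{AB} = 57.26 kN and R_A = 104.5 − 57.26 = 47.24 kN.
Span BC, ΣM about C: R_B^{BC}·11.3 = 106.4 + 118.6, so R_B^{BC} = 19.91 kN and R_C = 28.25 − 19.91 = 8.34 kN.
R_B = 57.26 + 19.91 = 77.17 kN.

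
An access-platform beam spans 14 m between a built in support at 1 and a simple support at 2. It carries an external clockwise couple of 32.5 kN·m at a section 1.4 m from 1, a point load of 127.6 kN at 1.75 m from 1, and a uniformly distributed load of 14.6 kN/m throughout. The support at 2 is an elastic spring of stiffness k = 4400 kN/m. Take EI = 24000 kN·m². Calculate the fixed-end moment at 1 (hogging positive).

M_1 = 570.8 kN·m

Release the roller at 2. Primary structure: cantilever fixed at 1.
Deflection at 2 on the released cantilever, summing each load's contribution:
  clockwise couple 32.5 at a = 1.4: M₀a(2L − a)/(2EI) = 605.1/EI
  point load 127.6 at a = 1.75: Pa²(3L − a)/(6EI) = 2621/EI
  UDL 14.6: wL⁴/(8EI) = 70109/EI
  δ_0 = 73336/EI
Tip deflection under a unit load at 2: L³/(3EI) = 914.7/EI.
With EI = 24000 kN·m²: δ_0 = 3.0557 m and δ_{22} = 0.038111 m/kN.
Compatibility — the spring shortens by R_2/k under the reaction it provides: δ_0 − R_2·δ_{22} = R_2/k. With 1/k = 0.000227 m/kN, R_2 = δ_0 / (δ_{22} + 1/k) = 3.0557 / (0.038111 + 0.000227) = 79.7 kN.
Moment equilibrium about 1: M_1 = Σ(load moments about 1) − R_2·L = 1687 − 79.7×14 = 570.8 kN·m.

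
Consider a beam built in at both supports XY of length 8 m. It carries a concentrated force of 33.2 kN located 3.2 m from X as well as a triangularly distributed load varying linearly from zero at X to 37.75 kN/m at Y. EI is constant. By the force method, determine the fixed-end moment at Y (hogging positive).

Release both end moments; the primary structure is a simply-supported span XY with redundants M_X and M_Y.
Simple-span end rotations at X and Y under the given loads:
  at X: point load 33.2 at a = 3.2: Pab(L + b)/(6LEI) = 136/EI
  at Y: point load 33.2 at a = 3.2: Pab(L + a)/(6LEI) = 119/EI
  at X: triangular load, peak 37.75: 7w₀L³/(360EI) = 375.8/EI
  at Y: triangular load, peak 37.75: w₀L³/(45EI) = 429.5/EI
  θ_X0 = 511.8/EI,  θ_Y0 = 548.5/EI
Flexibility coefficients: a unit moment at one end gives L/(3EI) there and L/(6EI) at the far end, so f₁₁ = f₂₂ = 2.667/EI and f₁₂ = f₂₁ = 1.333/EI.
Compatibility — zero rotation at each built-in end:
  2.667 M_X + 1.333 M_Y = 511.8
  1.333 M_X + 2.667 M_Y = 548.5
Solving the pair gives M_X = 118.8 kN·m and M_Y = 146.3 kN·m (hogging).

M_Y = 146.3 kN·m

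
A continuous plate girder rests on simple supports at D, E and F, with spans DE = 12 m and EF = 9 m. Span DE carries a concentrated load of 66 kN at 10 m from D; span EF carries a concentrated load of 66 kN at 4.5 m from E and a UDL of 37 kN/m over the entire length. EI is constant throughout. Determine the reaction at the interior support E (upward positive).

R_E = 306.2 kN

Release continuity at E by inserting a hinge; the redundant is the internal moment M_E. The primary structure is two simply-supported spans DE and EF.
End slopes at the hinge E, treating each span as simply supported:
  span DE: point load 66 at a = 10: Pab(L + a)/(6LEI) = 403.3/EI
  span EF: point load 66 at a = 4.5: Pab(L + b)/(6LEI) = 334.1/EI
  span EF: UDL 37: wL³/(24EI) = 1124/EI
  relative rotation θ_0 = (403.3 + 1458)/EI = 1861/EI
A unit hogging moment at E produces rotation L₁/(3EI) + L₂/(3EI) = 7/EI.
Slope continuity at E: θ_0 = M_E·7/EI, so M_E = 1861/7 = 265.9 kN·m (hogging).
Span DE, ΣM about D with M_E applied at E: R_E^{DE}·12 = 660 + 265.9, so R_E^{DE} = 77.16 kN and R_D = 66 − 77.16 = -11.16 kN.
Span EF, ΣM about F: R_E^{EF}·9 = 1796 + 265.9, so R_E^{EF} = 229 kN and R_F = 399 − 229 = 170 kN.
R_E = 77.16 + 229 = 306.2 kN.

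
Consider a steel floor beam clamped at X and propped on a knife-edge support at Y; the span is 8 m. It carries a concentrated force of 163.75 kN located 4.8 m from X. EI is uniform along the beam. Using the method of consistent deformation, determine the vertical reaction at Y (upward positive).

R_Y = 70.74 kN

Release the roller at Y. Primary structure: cantilever fixed at X.
Deflection at Y on the released cantilever, summing each load's contribution:
  point load 163.75 at a = 4.8: Pa²(3L − a)/(6EI) = 12073/EI
Flexibility coefficient — unit upward force at Y: δ_{YY} = L³/(3EI) = 170.7/EI.
The prop prevents deflection at Y: R_Y = δ_0/δ_{YY} = 12073/170.7 = 70.74 kN.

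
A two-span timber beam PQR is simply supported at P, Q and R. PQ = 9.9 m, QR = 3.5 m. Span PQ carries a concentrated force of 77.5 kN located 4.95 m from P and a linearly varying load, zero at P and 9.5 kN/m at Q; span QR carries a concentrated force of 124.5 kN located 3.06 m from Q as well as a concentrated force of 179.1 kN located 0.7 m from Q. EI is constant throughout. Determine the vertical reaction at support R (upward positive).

Take M_Q as the redundant. Released structure: two simple spans PQ and QR with a hinge at Q.
End slopes at the hinge Q, treating each span as simply supported:
  span PQ: point load 77.5 at a = 4.95: Pab(L + a)/(6LEI) = 474.7/EI
  span PQ: triangular load, peak 9.5: w₀L³/(45EI) = 204.8/EI
  span QR: point load 124.5 at a = 3.06: Pab(L + b)/(6LEI) = 31.45/EI
  span QR: point load 179.1 at a = 0.7: Pab(L + b)/(6LEI) = 105.3/EI
  relative rotation θ_0 = (679.6 + 136.8)/EI = 816.3/EI
A unit hogging moment at Q produces rotation L₁/(3EI) + L₂/(3EI) = 4.467/EI.
Compatibility: M_Q·(L₁+L₂)/(3EI) = θ_0, giving M_Q = 182.8 kN·m (hogging).
Span QR, ΣM about R: R_Q^{QR}·3.5 = 556.3 + 182.8, so R_Q^{QR} = 211.1 kN and R_R = 303.6 − 211.1 = 92.45 kN.

R_R = 92.45 kN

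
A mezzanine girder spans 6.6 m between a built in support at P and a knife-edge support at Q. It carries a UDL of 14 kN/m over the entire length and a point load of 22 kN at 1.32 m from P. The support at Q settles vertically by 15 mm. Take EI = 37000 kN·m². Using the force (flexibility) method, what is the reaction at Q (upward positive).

R_Q = 30.09 kN

Choose R_Q as the redundant. The primary structure is the cantilever fixed at P.
Deflection at Q on the released cantilever, summing each load's contribution:
  UDL 14: wL⁴/(8EI) = 3321/EI
  point load 22 at a = 1.32: Pa²(3L − a)/(6EI) = 118.1/EI
  δ_0 = 3439/EI
Tip deflection under a unit load at Q: L³/(3EI) = 95.83/EI.
With EI = 37000 kN·m²: δ_0 = 0.092936 m and δ_{QQ} = 0.00259 m/kN.
Compatibility — the beam at Q must follow the support down by 0.015 m: δ_0 − R_Q·δ_{QQ} = 0.015, so R_Q = (0.092936 − 0.015)/0.00259 = 30.09 kN.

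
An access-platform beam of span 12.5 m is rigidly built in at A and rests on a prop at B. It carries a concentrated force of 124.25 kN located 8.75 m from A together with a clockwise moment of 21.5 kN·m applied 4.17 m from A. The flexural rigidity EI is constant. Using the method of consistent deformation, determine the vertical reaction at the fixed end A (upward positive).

Release the roller at B. Primary structure: cantilever fixed at A.
Deflection at B on the released cantilever, summing each load's contribution:
  point load 124.25 at a = 8.75: Pa²(3L − a)/(6EI) = 45583/EI
  clockwise couple 21.5 at a = 4.17: M₀a(2L − a)/(2EI) = 933.8/EI
  δ_0 = 46516/EI
Tip deflection under a unit load at B: L³/(3EI) = 651/EI.
The prop prevents deflection at B: R_B = δ_0/δ_{BB} = 46516/651 = 71.45 kN.
Vertical equilibrium: R_A = ΣP − R_B = 124.2 − 71.45 = 52.8 kN.

R_A = 52.8 kN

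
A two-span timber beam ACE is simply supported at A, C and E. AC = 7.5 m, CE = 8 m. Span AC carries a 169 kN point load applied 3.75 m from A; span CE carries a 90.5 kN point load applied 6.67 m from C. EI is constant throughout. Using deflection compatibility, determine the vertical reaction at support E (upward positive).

Release continuity at C by inserting a hinge; the redundant is the internal moment M_C. The primary structure is two simply-supported spans AC and CE.
Discontinuity in slope at C on the released structure — sum the simple-span end rotations:
  span AC: point load 169 at a = 3.75: Pab(L + a)/(6LEI) = 594.1/EI
  span CE: point load 90.5 at a = 6.67: Pab(L + b)/(6LEI) = 156.1/EI
  relative rotation θ_0 = (594.1 + 156.1)/EI = 750.2/EI
A unit hogging moment at C produces rotation L₁/(3EI) + L₂/(3EI) = 5.167/EI.
Compatibility: M_C·(L₁+L₂)/(3EI) = θ_0, giving M_C = 145.2 kN·m (hogging).
Span CE, ΣM about E: R_C^{CE}·8 = 120.4 + 145.2, so R_C^{CE} = 33.2 kN and R_E = 90.5 − 33.2 = 57.3 kN.

R_E = 57.3 kN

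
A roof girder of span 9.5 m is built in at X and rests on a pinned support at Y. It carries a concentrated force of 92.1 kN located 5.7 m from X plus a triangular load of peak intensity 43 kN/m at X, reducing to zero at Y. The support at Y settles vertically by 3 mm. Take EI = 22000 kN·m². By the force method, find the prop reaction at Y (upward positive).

R_Y = 80.41 kN

Remove the prop at Y; the released (primary) structure is a cantilever built in at X.
Free-end deflection of the primary structure under the applied loading (downward +):
  point load 92.1 at a = 5.7: Pa²(3L − a)/(6EI) = 11371/EI
  triangular load, peak 43 at the fixed end: w₀L⁴/(30EI) = 11675/EI
  δ_0 = 23045/EI
Tip deflection under a unit load at Y: L³/(3EI) = 285.8/EI.
With EI = 22000 kN·m²: δ_0 = 1.0475 m and δ_{YY} = 0.012991 m/kN.
Compatibility — the beam at Y must follow the support down by 0.003 m: δ_0 − R_Y·δ_{YY} = 0.003, so R_Y = (1.0475 − 0.003)/0.012991 = 80.41 kN.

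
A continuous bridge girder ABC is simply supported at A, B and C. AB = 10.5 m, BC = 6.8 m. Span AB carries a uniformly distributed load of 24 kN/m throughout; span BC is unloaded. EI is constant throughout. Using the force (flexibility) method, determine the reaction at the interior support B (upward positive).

R_B = 174.6 kN

Take M_B as the redundant. Released structure: two simple spans AB and BC with a hinge at B.
Rotations at B on the released spans (each span's end-slope, ×1/EI):
  span AB: UDL 24: wL³/(24EI) = 1158/EI
  relative rotation θ_0 = (1158 + 0)/EI = 1158/EI
A unit hogging moment at B produces rotation L₁/(3EI) + L₂/(3EI) = 5.767/EI.
Slope continuity at B: θ_0 = M_B·5.767/EI, so M_B = 1158/5.767 = 200.7 kN·m (hogging).
Span AB, ΣM about A with M_B applied at B: R_B^{AB}·10.5 = 1323 + 200.7, so R_B^{AB} = 145.1 kN and R_A = 252 − 145.1 = 106.9 kN.
Span BC, ΣM about C: R_B^{BC}·6.8 = 0 + 200.7, so R_B^{BC} = 29.52 kN and R_C = 0 − 29.52 = -29.52 kN.
R_B = 145.1 + 29.52 = 174.6 kN.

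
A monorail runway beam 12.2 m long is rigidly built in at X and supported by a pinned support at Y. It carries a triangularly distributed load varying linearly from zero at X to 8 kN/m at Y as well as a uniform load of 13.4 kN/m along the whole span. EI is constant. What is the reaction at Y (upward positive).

R_Y = 88.14 kN

Choose R_Y as the redundant. The primary structure is the cantilever fixed at X.
Downward deflection at the released point Y due to the loads:
  triangular load, peak 8 at the free end: 11w₀L⁴/(120EI) = 16246/EI
  UDL 13.4: wL⁴/(8EI) = 37107/EI
  δ_0 = 53353/EI
Tip deflection under a unit load at Y: L³/(3EI) = 605.3/EI.
Compatibility at Y: δ_0 − R_Y·δ_{YY} = 0, so R_Y = 53353/605.3 = 88.14 kN.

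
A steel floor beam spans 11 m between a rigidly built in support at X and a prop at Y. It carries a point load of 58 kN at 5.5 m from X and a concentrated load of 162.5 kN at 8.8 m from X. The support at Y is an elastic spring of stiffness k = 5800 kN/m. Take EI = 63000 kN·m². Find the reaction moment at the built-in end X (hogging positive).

Choose R_Y as the redundant. The primary structure is the cantilever fixed at X.
Primary-structure tip deflection at Y by superposition:
  point load 58 at a = 5.5: Pa²(3L − a)/(6EI) = 8041/EI
  point load 162.5 at a = 8.8: Pa²(3L − a)/(6EI) = 50755/EI
  δ_0 = 58797/EI
Tip deflection under a unit load at Y: L³/(3EI) = 443.7/EI.
With EI = 63000 kN·m²: δ_0 = 0.93328 m and δ_{YY} = 0.007042 m/kN.
Compatibility — the spring shortens by R_Y/k under the reaction it provides: δ_0 − R_Y·δ_{YY} = R_Y/k. With 1/k = 0.000172 m/kN, R_Y = δ_0 / (δ_{YY} + 1/k) = 0.93328 / (0.007042 + 0.000172) = 129.4 kN.
Moment equilibrium about X: M_X = Σ(load moments about X) − R_Y·L = 1749 − 129.4×11 = 326.1 kN·m.

M_X = 326.1 kN·m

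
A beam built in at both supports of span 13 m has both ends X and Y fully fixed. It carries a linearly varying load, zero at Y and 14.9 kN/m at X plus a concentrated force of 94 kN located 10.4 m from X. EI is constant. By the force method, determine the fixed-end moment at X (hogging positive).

Take the two fixed-end moments M_X, M_Y as redundants; the released structure is the simple span XY.
Simple-span end rotations at X and Y under the given loads:
  at X: triangular load, peak 14.9: w₀L³/(45EI) = 727.5/EI
  at Y: triangular load, peak 14.9: 7w₀L³/(360EI) = 636.5/EI
  at X: point load 94 at a = 10.4: Pab(L + b)/(6LEI) = 508.4/EI
  at Y: point load 94 at a = 10.4: Pab(L + a)/(6LEI) = 762.5/EI
  θ_X0 = 1236/EI,  θ_Y0 = 1399/EI
Flexibility coefficients: a unit moment at one end gives L/(3EI) there and L/(6EI) at the far end, so f₁₁ = f₂₂ = 4.333/EI and f₁₂ = f₂₁ = 2.167/EI.
Compatibility — zero rotation at each built-in end:
  4.333 M_X + 2.167 M_Y = 1236
  2.167 M_X + 4.333 M_Y = 1399
Solving the pair gives M_X = 165 kN·m and M_Y = 240.4 kN·m (hogging).

M_X = 165 kN·m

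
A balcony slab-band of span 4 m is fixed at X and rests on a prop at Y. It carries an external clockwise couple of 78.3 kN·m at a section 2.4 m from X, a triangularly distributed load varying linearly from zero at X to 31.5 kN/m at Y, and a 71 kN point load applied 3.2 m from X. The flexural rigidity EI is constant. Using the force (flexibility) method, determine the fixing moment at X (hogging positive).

M_X = 36.31 kN·m

Remove the prop at Y; the released (primary) structure is a cantilever built in at X.
Deflection at Y on the released cantilever, summing each load's contribution:
  clockwise couple 78.3 at a = 2.4: M₀a(2L − a)/(2EI) = 526.2/EI
  triangular load, peak 31.5 at the free end: 11w₀L⁴/(120EI) = 739.2/EI
  point load 71 at a = 3.2: Pa²(3L − a)/(6EI) = 1066/EI
  δ_0 = 2332/EI
Flexibility coefficient — unit upward force at Y: δ_{YY} = L³/(3EI) = 21.33/EI.
Compatibility at Y: δ_0 − R_Y·δ_{YY} = 0, so R_Y = 2332/21.33 = 109.3 kN.
Moment equilibrium about X: M_X = Σ(load moments about X) − R_Y·L = 473.5 − 109.3×4 = 36.31 kN·m.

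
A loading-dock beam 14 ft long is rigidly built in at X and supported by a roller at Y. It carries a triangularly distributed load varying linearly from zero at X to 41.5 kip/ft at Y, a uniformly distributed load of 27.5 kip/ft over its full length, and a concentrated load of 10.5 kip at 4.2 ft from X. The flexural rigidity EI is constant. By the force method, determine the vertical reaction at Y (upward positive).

Release the roller at Y. Primary structure: cantilever fixed at X.
Downward deflection at the released point Y due to the loads:
  triangular load, peak 41.5 at the free end: 11w₀L⁴/(120EI) = 146141/EI
  UDL 27.5: wL⁴/(8EI) = 132055/EI
  point load 10.5 at a = 4.2: Pa²(3L − a)/(6EI) = 1167/EI
  δ_0 = 279363/EI
Flexibility coefficient — unit upward force at Y: δ_{YY} = L³/(3EI) = 914.7/EI.
Compatibility at Y: δ_0 − R_Y·δ_{YY} = 0, so R_Y = 279363/914.7 = 305.4 kip.

R_Y = 305.4 kip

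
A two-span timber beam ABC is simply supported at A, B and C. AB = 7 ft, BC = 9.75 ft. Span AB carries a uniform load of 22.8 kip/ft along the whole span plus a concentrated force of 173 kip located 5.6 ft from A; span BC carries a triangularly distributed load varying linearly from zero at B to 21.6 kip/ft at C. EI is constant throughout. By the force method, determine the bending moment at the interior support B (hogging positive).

Take M_B as the redundant. Released structure: two simple spans AB and BC with a hinge at B.
Discontinuity in slope at B on the released structure — sum the simple-span end rotations:
  span AB: UDL 22.8: wL³/(24EI) = 325.9/EI
  span AB: point load 173 at a = 5.6: Pab(L + a)/(6LEI) = 406.9/EI
  span BC: triangular load, peak 21.6: 7w₀L³/(360EI) = 389.3/EI
  relative rotation θ_0 = (732.7 + 389.3)/EI = 1122/EI
A unit hogging moment at B produces rotation L₁/(3EI) + L₂/(3EI) = 5.583/EI.
Slope continuity at B: θ_0 = M_B·5.583/EI, so M_B = 1122/5.583 = 201 kip·ft (hogging).

M_B = 201 kip·ft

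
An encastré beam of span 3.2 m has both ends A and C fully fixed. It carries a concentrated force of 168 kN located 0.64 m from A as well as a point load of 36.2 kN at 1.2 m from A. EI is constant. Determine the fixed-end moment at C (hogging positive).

Release both end moments; the primary structure is a simply-supported span AC with redundants M_A and M_C.
End rotations of the released simple span under the applied load (×1/EI):
  at A: point load 168 at a = 0.64: Pab(L + b)/(6LEI) = 82.58/EI
  at C: point load 168 at a = 0.64: Pab(L + a)/(6LEI) = 55.05/EI
  at A: point load 36.2 at a = 1.2: Pab(L + b)/(6LEI) = 23.53/EI
  at C: point load 36.2 at a = 1.2: Pab(L + a)/(6LEI) = 19.91/EI
  θ_A0 = 106.1/EI,  θ_C0 = 74.96/EI
Flexibility coefficients: a unit moment at one end gives L/(3EI) there and L/(6EI) at the far end, so f₁₁ = f₂₂ = 1.067/EI and f₁₂ = f₂₁ = 0.5333/EI.
Compatibility — zero rotation at each built-in end:
  1.067 M_A + 0.5333 M_C = 106.1
  0.5333 M_A + 1.067 M_C = 74.96
Solving the pair gives M_A = 85.78 kN·m and M_C = 27.38 kN·m (hogging).

M_C = 27.38 kN·m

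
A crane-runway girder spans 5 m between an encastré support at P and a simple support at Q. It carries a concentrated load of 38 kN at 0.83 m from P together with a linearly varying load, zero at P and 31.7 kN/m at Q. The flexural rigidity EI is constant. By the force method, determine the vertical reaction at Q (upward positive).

R_Q = 45.07 kN

Release the roller at Q. Primary structure: cantilever fixed at P.
Free-end deflection of the primary structure under the applied loading (downward +):
  point load 38 at a = 0.83: Pa²(3L − a)/(6EI) = 61.82/EI
  triangular load, peak 31.7 at the free end: 11w₀L⁴/(120EI) = 1816/EI
  δ_0 = 1878/EI
Tip deflection under a unit load at Q: L³/(3EI) = 41.67/EI.
The prop prevents deflection at Q: R_Q = δ_0/δ_{QQ} = 1878/41.67 = 45.07 kN.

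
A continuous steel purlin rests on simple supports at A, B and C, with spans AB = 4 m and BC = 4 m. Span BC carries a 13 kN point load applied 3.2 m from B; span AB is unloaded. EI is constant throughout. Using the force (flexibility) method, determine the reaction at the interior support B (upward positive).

Release continuity at B by inserting a hinge; the redundant is the internal moment M_B. The primary structure is two simply-supported spans AB and BC.
End slopes at the hinge B, treating each span as simply supported:
  span BC: point load 13 at a = 3.2: Pab(L + b)/(6LEI) = 6.656/EI
  relative rotation θ_0 = (0 + 6.656)/EI = 6.656/EI
A unit hogging moment at B produces rotation L₁/(3EI) + L₂/(3EI) = 2.667/EI.
Compatibility: M_B·(L₁+L₂)/(3EI) = θ_0, giving M_B = 2.496 kN·m (hogging).
Span AB, ΣM about A with M_B applied at B: R_B^{AB}·4 = 0 + 2.496, so R_B^{AB} = 0.624 kN and R_A = 0 − 0.624 = -0.624 kN.
Span BC, ΣM about C: R_B^{BC}·4 = 10.4 + 2.496, so R_B^{BC} = 3.224 kN and R_C = 13 − 3.224 = 9.776 kN.
R_B = 0.624 + 3.224 = 3.848 kN.

R_B = 3.848 kN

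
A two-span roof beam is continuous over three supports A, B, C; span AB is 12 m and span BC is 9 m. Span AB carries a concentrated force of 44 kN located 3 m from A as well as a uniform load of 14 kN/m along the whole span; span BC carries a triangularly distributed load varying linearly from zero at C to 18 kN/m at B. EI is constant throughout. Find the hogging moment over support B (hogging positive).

Take M_B as the redundant. Released structure: two simple spans AB and BC with a hinge at B.
Discontinuity in slope at B on the released structure — sum the simple-span end rotations:
  span AB: point load 44 at a = 3: Pab(L + a)/(6LEI) = 247.5/EI
  span AB: UDL 14: wL³/(24EI) = 1008/EI
  span BC: triangular load, peak 18: w₀L³/(45EI) = 291.6/EI
  relative rotation θ_0 = (1256 + 291.6)/EI = 1547/EI
A unit hogging moment at B produces rotation L₁/(3EI) + L₂/(3EI) = 7/EI.
Slope continuity at B: θ_0 = M_B·7/EI, so M_B = 1547/7 = 221 kN·m (hogging).

M_B = 221 kN·m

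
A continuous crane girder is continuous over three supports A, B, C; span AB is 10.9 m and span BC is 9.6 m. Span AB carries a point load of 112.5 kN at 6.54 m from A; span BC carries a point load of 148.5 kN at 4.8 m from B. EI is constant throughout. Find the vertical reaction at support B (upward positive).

R_B = 190.8 kN

Release continuity at B by inserting a hinge; the redundant is the internal moment M_B. The primary structure is two simply-supported spans AB and BC.
Discontinuity in slope at B on the released structure — sum the simple-span end rotations:
  span AB: point load 112.5 at a = 6.54: Pab(L + a)/(6LEI) = 855.4/EI
  span BC: point load 148.5 at a = 4.8: Pab(L + b)/(6LEI) = 855.4/EI
  relative rotation θ_0 = (855.4 + 855.4)/EI = 1711/EI
A unit hogging moment at B produces rotation L₁/(3EI) + L₂/(3EI) = 6.833/EI.
Compatibility: M_B·(L₁+L₂)/(3EI) = θ_0, giving M_B = 250.4 kN·m (hogging).
Span AB, ΣM about A with M_B applied at B: R_B^{AB}·10.9 = 735.8 + 250.4, so R_B^{AB} = 90.47 kN and R_A = 112.5 − 90.47 = 22.03 kN.
Span BC, ΣM about C: R_B^{BC}·9.6 = 712.8 + 250.4, so R_B^{BC} = 100.3 kN and R_C = 148.5 − 100.3 = 48.17 kN.
R_B = 90.47 + 100.3 = 190.8 kN.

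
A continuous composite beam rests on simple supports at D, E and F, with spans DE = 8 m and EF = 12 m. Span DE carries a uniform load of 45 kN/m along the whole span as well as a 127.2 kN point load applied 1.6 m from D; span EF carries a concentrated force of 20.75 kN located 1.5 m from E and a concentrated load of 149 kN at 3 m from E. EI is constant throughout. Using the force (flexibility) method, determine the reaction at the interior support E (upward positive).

Take M_E as the redundant. Released structure: two simple spans DE and EF with a hinge at E.
Discontinuity in slope at E on the released structure — sum the simple-span end rotations:
  span DE: UDL 45: wL³/(24EI) = 960/EI
  span DE: point load 127.2 at a = 1.6: Pab(L + a)/(6LEI) = 260.5/EI
  span EF: point load 20.75 at a = 1.5: Pab(L + b)/(6LEI) = 102.1/EI
  span EF: point load 149 at a = 3: Pab(L + b)/(6LEI) = 1173/EI
  relative rotation θ_0 = (1221 + 1276)/EI = 2496/EI
A unit hogging moment at E produces rotation L₁/(3EI) + L₂/(3EI) = 6.667/EI.
Compatibility: M_E·(L₁+L₂)/(3EI) = θ_0, giving M_E = 374.4 kN·m (hogging).
Span DE, ΣM about D with M_E applied at E: R_E^{DE}·8 = 1644 + 374.4, so R_E^{DE} = 252.2 kN and R_D = 487.2 − 252.2 = 235 kN.
Span EF, ΣM about F: R_E^{EF}·12 = 1559 + 374.4, so R_E^{EF} = 161.1 kN and R_F = 169.8 − 161.1 = 8.644 kN.
R_E = 252.2 + 161.1 = 413.3 kN.

R_E = 413.3 kN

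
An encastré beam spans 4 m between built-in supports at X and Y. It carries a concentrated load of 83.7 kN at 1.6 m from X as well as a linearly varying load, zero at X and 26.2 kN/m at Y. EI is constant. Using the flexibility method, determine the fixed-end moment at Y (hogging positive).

Take the two fixed-end moments M_X, M_Y as redundants; the released structure is the simple span XY.
End rotations of the released simple span under the applied load (×1/EI):
  at X: point load 83.7 at a = 1.6: Pab(L + b)/(6LEI) = 85.71/EI
  at Y: point load 83.7 at a = 1.6: Pab(L + a)/(6LEI) = 75/EI
  at X: triangular load, peak 26.2: 7w₀L³/(360EI) = 32.6/EI
  at Y: triangular load, peak 26.2: w₀L³/(45EI) = 37.26/EI
  θ_X0 = 118.3/EI,  θ_Y0 = 112.3/EI
Flexibility coefficients: a unit moment at one end gives L/(3EI) there and L/(6EI) at the far end, so f₁₁ = f₂₂ = 1.333/EI and f₁₂ = f₂₁ = 0.6667/EI.
Compatibility — zero rotation at each built-in end:
  1.333 M_X + 0.6667 M_Y = 118.3
  0.6667 M_X + 1.333 M_Y = 112.3
Solving the pair gives M_X = 62.18 kN·m and M_Y = 53.1 kN·m (hogging).

M_Y = 53.1 kN·m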